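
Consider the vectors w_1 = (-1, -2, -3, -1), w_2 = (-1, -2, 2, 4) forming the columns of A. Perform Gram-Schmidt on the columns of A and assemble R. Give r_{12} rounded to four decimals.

w_1 = (-1, -2, -3, -1); ‖w_1‖ = 3.8730, so e_1 = (-0.2582, -0.5164, -0.7746, -0.2582).
r_{12} = e_1·w_2 = -1.2910.

r_{12} = -1.2910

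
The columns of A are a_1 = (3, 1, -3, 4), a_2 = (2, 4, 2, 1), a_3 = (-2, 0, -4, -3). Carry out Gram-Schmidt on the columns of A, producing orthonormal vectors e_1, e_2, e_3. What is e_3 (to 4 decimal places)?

e_3 = (-0.1595, 0.5349, -0.6569, -0.5068)

a_1 = (3, 1, -3, 4); ‖a_1‖ = 5.9161, so e_1 = (0.5071, 0.1690, -0.5071, 0.6761).
e_1·a_2 = 0.5071·2 + 0.1690·4 + (-0.5071)·2 + 0.6761·1 = 1.3522.
u_2 = a_2 − 1.3522·e_1 = (1.3143, 3.7714, 2.6857, 0.0857).
‖u_2‖ = 4.8137, so e_2 = (0.2730, 0.7835, 0.5579, 0.0178).
e_1·a_3 = 0.5071·(-2) + 0.1690·0 + (-0.5071)·(-4) + 0.6761·(-3) = -1.0142; e_2·a_3 = 0.2730·(-2) + 0.7835·0 + 0.5579·(-4) + 0.0178·(-3) = -2.8312.
u_3 = a_3 + 1.0142·e_1 + 2.8312·e_2 = (-0.7127, 2.3896, -2.9346, -2.2639).
‖u_3‖ = 4.4672, so e_3 = (-0.1595, 0.5349, -0.6569, -0.5068).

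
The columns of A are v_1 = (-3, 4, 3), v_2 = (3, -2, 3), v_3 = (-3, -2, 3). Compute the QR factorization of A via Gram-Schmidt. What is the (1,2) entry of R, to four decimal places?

r_{12} = -1.3720

e_1 = v_1/‖v_1‖ = (-3, 4, 3)/5.8310 = (-0.5145, 0.6860, 0.5145).
r_{12} = e_1·v_2 = -1.3720.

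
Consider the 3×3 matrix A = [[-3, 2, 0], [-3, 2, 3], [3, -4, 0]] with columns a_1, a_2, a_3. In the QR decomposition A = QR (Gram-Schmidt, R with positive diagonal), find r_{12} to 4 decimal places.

a_1 = (-3, -3, 3); ‖a_1‖ = 5.1962, so q_1 = (-0.5774, -0.5774, 0.5774).
r_{12} = q_1·a_2 = -4.6188.

r_{12} = -4.6188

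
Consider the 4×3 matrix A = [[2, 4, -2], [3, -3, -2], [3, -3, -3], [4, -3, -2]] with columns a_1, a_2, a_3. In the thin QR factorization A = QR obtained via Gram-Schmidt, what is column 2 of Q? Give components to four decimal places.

e_1 = a_1/‖a_1‖ = (2, 3, 3, 4)/6.1644 = (0.3244, 0.4867, 0.4867, 0.6489).
r_{12} = e_1·a_2 = -3.5689.
u_2 = a_2 + 3.5689·e_1 = (5.1579, -1.2632, -1.2632, -0.6842).
‖u_2‖ = 5.5012, so e_2 = (0.9376, -0.2296, -0.2296, -0.1244).

e_2 = (0.9376, -0.2296, -0.2296, -0.1244)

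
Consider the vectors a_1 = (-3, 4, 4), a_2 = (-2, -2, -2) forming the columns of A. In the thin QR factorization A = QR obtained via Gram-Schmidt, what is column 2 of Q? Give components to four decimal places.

e_2 = (-0.8835, -0.3313, -0.3313)

a_1 = (-3, 4, 4); ‖a_1‖ = 6.4031, so e_1 = (-0.4685, 0.6247, 0.6247).
e_1·a_2 = (-0.4685)·(-2) + 0.6247·(-2) + 0.6247·(-2) = -1.5617.
u_2 = a_2 + 1.5617·e_1 = (-2.7317, -1.0244, -1.0244).
‖u_2‖ = 3.0921, so e_2 = (-0.8835, -0.3313, -0.3313).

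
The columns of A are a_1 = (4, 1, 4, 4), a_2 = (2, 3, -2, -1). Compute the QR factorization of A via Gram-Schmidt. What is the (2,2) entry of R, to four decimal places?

r_{22} = 4.2402

q_1 = a_1/‖a_1‖ = (4, 1, 4, 4)/7.0000 = (0.5714, 0.1429, 0.5714, 0.5714).
r_{12} = q_1·a_2 = -0.1429.
u_2 = a_2 + 0.1429·q_1 = (2.0816, 3.0204, -1.9184, -0.9184).
r_{22} = ‖u_2‖ = 4.2402.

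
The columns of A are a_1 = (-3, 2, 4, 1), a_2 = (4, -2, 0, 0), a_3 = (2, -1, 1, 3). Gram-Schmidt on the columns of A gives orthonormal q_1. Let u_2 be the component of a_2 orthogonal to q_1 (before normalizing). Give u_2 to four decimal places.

u_2 = (2.4000, -0.9333, 2.1333, 0.5333)

a_1 = (-3, 2, 4, 1); ‖a_1‖ = 5.4772, so q_1 = (-0.5477, 0.3651, 0.7303, 0.1826).
q_1·a_2 = (-0.5477)·4 + 0.3651·(-2) + 0.7303·0 + 0.1826·0 = -2.9212.
u_2 = a_2 + 2.9212·q_1 = (2.4000, -0.9333, 2.1333, 0.5333).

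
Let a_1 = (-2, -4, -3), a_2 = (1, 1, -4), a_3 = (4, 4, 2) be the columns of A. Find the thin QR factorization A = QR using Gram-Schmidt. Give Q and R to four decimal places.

Q = [[-0.3714, 0.3454, 0.8619], [-0.7428, 0.4464, -0.4990], [-0.5571, -0.8255, 0.0907]], R = [[5.3852, 1.1142, -5.5709], [0.0000, 4.0937, 1.5162], [0.0000, 0.0000, 1.6330]]

a_1 = (-2, -4, -3); ‖a_1‖ = 5.3852, so q_1 = (-0.3714, -0.7428, -0.5571).
q_1·a_2 = (-0.3714)·1 + (-0.7428)·1 + (-0.5571)·(-4) = 1.1142.
u_2 = a_2 − 1.1142·q_1 = (1.4138, 1.8276, -3.3793).
‖u_2‖ = 4.0937, so q_2 = (0.3454, 0.4464, -0.8255).
q_1·a_3 = (-0.3714)·4 + (-0.7428)·4 + (-0.5571)·2 = -5.5709; q_2·a_3 = 0.3454·4 + 0.4464·4 + (-0.8255)·2 = 1.5162.
u_3 = a_3 + 5.5709·q_1 − 1.5162·q_2 = (1.4074, -0.8148, 0.1481).
‖u_3‖ = 1.6330, so q_3 = (0.8619, -0.4990, 0.0907).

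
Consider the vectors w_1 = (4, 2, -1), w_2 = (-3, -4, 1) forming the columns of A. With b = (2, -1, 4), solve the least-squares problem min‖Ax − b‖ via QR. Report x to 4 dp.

e_1 = w_1/‖w_1‖ = (4, 2, -1)/4.5826 = (0.8729, 0.4364, -0.2182).
r_{12} = e_1·w_2 = -4.5826.
u_2 = w_2 + 4.5826·e_1 = (1.0000, -2.0000, 0.0000).
‖u_2‖ = 2.2361, so e_2 = (0.4472, -0.8944, 0.0000).
Qᵀb = (0.4364, 1.7889).
Back-substitute: x_2 = 1.7889/2.2361 = 0.8000.
x_1 = (0.4364 + 4.5826·0.8000)/4.5826 = 0.8952.

x = (0.8952, 0.8000)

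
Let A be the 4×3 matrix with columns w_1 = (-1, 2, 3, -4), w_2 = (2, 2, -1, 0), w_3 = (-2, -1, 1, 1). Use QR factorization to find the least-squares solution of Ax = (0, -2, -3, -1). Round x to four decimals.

e_1 = w_1/‖w_1‖ = (-1, 2, 3, -4)/5.4772 = (-0.1826, 0.3651, 0.5477, -0.7303).
r_{12} = e_1·w_2 = -0.1826.
u_2 = w_2 + 0.1826·e_1 = (1.9667, 2.0667, -0.9000, -0.1333).
‖u_2‖ = 2.9944, so e_2 = (0.6568, 0.6902, -0.3006, -0.0445).
r_{13} = e_1·w_3 = -0.1826; r_{23} = e_2·w_3 = -2.3488.
u_3 = w_3 + 0.1826·e_1 + 2.3488·e_2 = (-0.4907, 0.6877, 0.3941, 0.7621).
‖u_3‖ = 1.2041, so e_3 = (-0.4075, 0.5712, 0.3273, 0.6329).
Qᵀb = (-1.6432, -0.4341, -2.7570).
Back-substitute: x_3 = -2.7570/1.2041 = -2.2897.
x_2 = (-0.4341 + 2.3488·(-2.2897))/2.9944 = -1.9410.
x_1 = (-1.6432 + 0.1826·(-1.9410) + 0.1826·(-2.2897))/5.4772 = -0.4410.

x = (-0.4410, -1.9410, -2.2897)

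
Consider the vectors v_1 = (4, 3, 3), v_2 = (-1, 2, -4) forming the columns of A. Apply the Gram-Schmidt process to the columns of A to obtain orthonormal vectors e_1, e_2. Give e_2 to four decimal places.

e_2 = (0.0415, 0.6783, -0.7336)

v_1 = (4, 3, 3); ‖v_1‖ = 5.8310, so e_1 = (0.6860, 0.5145, 0.5145).
e_1·v_2 = 0.6860·(-1) + 0.5145·2 + 0.5145·(-4) = -1.7150.
u_2 = v_2 + 1.7150·e_1 = (0.1765, 2.8824, -3.1176).
‖u_2‖ = 4.2496, so e_2 = (0.0415, 0.6783, -0.7336).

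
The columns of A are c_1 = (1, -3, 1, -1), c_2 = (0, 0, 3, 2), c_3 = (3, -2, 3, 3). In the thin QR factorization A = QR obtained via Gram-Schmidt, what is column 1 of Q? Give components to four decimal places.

q_1 = c_1/‖c_1‖ = (1, -3, 1, -1)/3.4641 = (0.2887, -0.8660, 0.2887, -0.2887).

q_1 = (0.2887, -0.8660, 0.2887, -0.2887)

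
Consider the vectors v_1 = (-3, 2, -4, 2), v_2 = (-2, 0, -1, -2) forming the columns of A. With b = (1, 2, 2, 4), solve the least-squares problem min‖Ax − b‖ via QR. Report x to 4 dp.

x = (0.3103, -1.5402)

v_1 = (-3, 2, -4, 2); ‖v_1‖ = 5.7446, so q_1 = (-0.5222, 0.3482, -0.6963, 0.3482).
q_1·v_2 = (-0.5222)·(-2) + 0.3482·0 + (-0.6963)·(-1) + 0.3482·(-2) = 1.0445.
u_2 = v_2 − 1.0445·q_1 = (-1.4545, -0.3636, -0.2727, -2.3636).
‖u_2‖ = 2.8123, so q_2 = (-0.5172, -0.1293, -0.0970, -0.8405).
Qᵀb = (0.1741, -4.3316).
Back-substitute: x_2 = -4.3316/2.8123 = -1.5402.
x_1 = (0.1741 − 1.0445·(-1.5402))/5.7446 = 0.3103.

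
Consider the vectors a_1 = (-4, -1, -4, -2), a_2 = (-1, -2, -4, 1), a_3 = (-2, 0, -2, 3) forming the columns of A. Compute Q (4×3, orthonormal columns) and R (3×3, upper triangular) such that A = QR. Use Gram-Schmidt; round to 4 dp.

a_1 = (-4, -1, -4, -2); ‖a_1‖ = 6.0828, so e_1 = (-0.6576, -0.1644, -0.6576, -0.3288).
e_1·a_2 = (-0.6576)·(-1) + (-0.1644)·(-2) + (-0.6576)·(-4) + (-0.3288)·1 = 3.2880.
u_2 = a_2 − 3.2880·e_1 = (1.1622, -1.4595, -1.8378, 2.0811).
‖u_2‖ = 3.3450, so e_2 = (0.3474, -0.4363, -0.5494, 0.6221).
e_1·a_3 = (-0.6576)·(-2) + (-0.1644)·0 + (-0.6576)·(-2) + (-0.3288)·3 = 1.6440; e_2·a_3 = 0.3474·(-2) + (-0.4363)·0 + (-0.5494)·(-2) + 0.6221·3 = 2.2704.
u_3 = a_3 − 1.6440·e_1 − 2.2704·e_2 = (-1.7077, 1.2609, 0.3285, 2.1280).
‖u_3‖ = 3.0237, so e_3 = (-0.5648, 0.4170, 0.1086, 0.7038).

Q = [[-0.6576, 0.3474, -0.5648], [-0.1644, -0.4363, 0.4170], [-0.6576, -0.5494, 0.1086], [-0.3288, 0.6221, 0.7038]], R = [[6.0828, 3.2880, 1.6440], [0.0000, 3.3450, 2.2704], [0.0000, 0.0000, 3.0237]]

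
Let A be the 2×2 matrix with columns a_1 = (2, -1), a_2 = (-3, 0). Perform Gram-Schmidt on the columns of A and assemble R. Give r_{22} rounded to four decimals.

r_{22} = 1.3416

a_1 = (2, -1); ‖a_1‖ = 2.2361, so e_1 = (0.8944, -0.4472).
e_1·a_2 = 0.8944·(-3) + (-0.4472)·0 = -2.6833.
u_2 = a_2 + 2.6833·e_1 = (-0.6000, -1.2000).
r_{22} = ‖u_2‖ = 1.3416.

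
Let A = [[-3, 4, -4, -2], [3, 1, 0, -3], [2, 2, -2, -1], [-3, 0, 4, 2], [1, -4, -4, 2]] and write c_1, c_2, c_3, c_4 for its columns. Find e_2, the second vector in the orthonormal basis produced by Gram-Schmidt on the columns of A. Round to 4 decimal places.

e_1 = c_1/‖c_1‖ = (-3, 3, 2, -3, 1)/5.6569 = (-0.5303, 0.5303, 0.3536, -0.5303, 0.1768).
r_{12} = e_1·c_2 = -1.5910.
u_2 = c_2 + 1.5910·e_1 = (3.1562, 1.8438, 2.5625, -0.8437, -3.7188).
‖u_2‖ = 5.8710, so e_2 = (0.5376, 0.3140, 0.4365, -0.1437, -0.6334).

e_2 = (0.5376, 0.3140, 0.4365, -0.1437, -0.6334)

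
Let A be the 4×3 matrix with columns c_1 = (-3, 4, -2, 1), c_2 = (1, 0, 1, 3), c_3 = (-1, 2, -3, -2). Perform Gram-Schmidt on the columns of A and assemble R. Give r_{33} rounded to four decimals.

c_1 = (-3, 4, -2, 1); ‖c_1‖ = 5.4772, so e_1 = (-0.5477, 0.7303, -0.3651, 0.1826).
e_1·c_2 = (-0.5477)·1 + 0.7303·0 + (-0.3651)·1 + 0.1826·3 = -0.3651.
u_2 = c_2 + 0.3651·e_1 = (0.8000, 0.2667, 0.8667, 3.0667).
‖u_2‖ = 3.2965, so e_2 = (0.2427, 0.0809, 0.2629, 0.9303).
e_1·c_3 = (-0.5477)·(-1) + 0.7303·2 + (-0.3651)·(-3) + 0.1826·(-2) = 2.7386; e_2·c_3 = 0.2427·(-1) + 0.0809·2 + 0.2629·(-3) + 0.9303·(-2) = -2.7302.
u_3 = c_3 − 2.7386·e_1 + 2.7302·e_2 = (1.1626, 0.2209, -1.2822, 0.0399).
r_{33} = ‖u_3‖ = 1.7453.

r_{33} = 1.7453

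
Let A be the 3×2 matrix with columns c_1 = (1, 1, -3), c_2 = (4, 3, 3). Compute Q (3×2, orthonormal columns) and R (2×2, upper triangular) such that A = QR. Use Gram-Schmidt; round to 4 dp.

c_1 = (1, 1, -3); ‖c_1‖ = 3.3166, so q_1 = (0.3015, 0.3015, -0.9045).
q_1·c_2 = 0.3015·4 + 0.3015·3 + (-0.9045)·3 = -0.6030.
u_2 = c_2 + 0.6030·q_1 = (4.1818, 3.1818, 2.4545).
‖u_2‖ = 5.7997, so q_2 = (0.7210, 0.5486, 0.4232).

Q = [[0.3015, 0.7210], [0.3015, 0.5486], [-0.9045, 0.4232]], R = [[3.3166, -0.6030], [0.0000, 5.7997]]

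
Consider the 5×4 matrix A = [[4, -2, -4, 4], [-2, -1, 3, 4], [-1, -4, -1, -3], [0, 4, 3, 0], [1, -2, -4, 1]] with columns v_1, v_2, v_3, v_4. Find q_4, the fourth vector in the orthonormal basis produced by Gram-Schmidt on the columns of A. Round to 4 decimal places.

q_4 = (0.0729, 0.6629, -0.5640, -0.1267, 0.4702)

v_1 = (4, -2, -1, 0, 1); ‖v_1‖ = 4.6904, so q_1 = (0.8528, -0.4264, -0.2132, 0.0000, 0.2132).
q_1·v_2 = 0.8528·(-2) + (-0.4264)·(-1) + (-0.2132)·(-4) + 0.0000·4 + 0.2132·(-2) = -0.8528.
u_2 = v_2 + 0.8528·q_1 = (-1.2727, -1.3636, -4.1818, 4.0000, -1.8182).
‖u_2‖ = 6.3461, so q_2 = (-0.2006, -0.2149, -0.6590, 0.6303, -0.2865).
q_1·v_3 = 0.8528·(-4) + (-0.4264)·3 + (-0.2132)·(-1) + 0.0000·3 + 0.2132·(-4) = -5.3300; q_2·v_3 = (-0.2006)·(-4) + (-0.2149)·3 + (-0.6590)·(-1) + 0.6303·3 + (-0.2865)·(-4) = 3.8535.
u_3 = v_3 + 5.3300·q_1 − 3.8535·q_2 = (1.3183, 1.5553, 0.4029, 0.5711, -1.7596).
‖u_3‖ = 2.7824, so q_3 = (0.4738, 0.5590, 0.1448, 0.2053, -0.6324).
q_1·v_4 = 0.8528·4 + (-0.4264)·4 + (-0.2132)·(-3) + 0.0000·0 + 0.2132·1 = 2.5584; q_2·v_4 = (-0.2006)·4 + (-0.2149)·4 + (-0.6590)·(-3) + 0.6303·0 + (-0.2865)·1 = 0.0287; q_3·v_4 = 0.4738·4 + 0.5590·4 + 0.1448·(-3) + 0.2053·0 + (-0.6324)·1 = 3.0643.
u_4 = v_4 − 2.5584·q_1 − 0.0287·q_2 − 3.0643·q_3 = (0.3721, 3.3842, -2.8794, -0.6470, 2.4006).
‖u_4‖ = 5.1053, so q_4 = (0.0729, 0.6629, -0.5640, -0.1267, 0.4702).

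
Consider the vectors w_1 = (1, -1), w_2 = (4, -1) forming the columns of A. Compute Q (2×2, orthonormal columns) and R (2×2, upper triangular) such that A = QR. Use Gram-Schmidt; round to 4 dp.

Q = [[0.7071, 0.7071], [-0.7071, 0.7071]], R = [[1.4142, 3.5355], [0.0000, 2.1213]]

e_1 = w_1/‖w_1‖ = (1, -1)/1.4142 = (0.7071, -0.7071).
r_{12} = e_1·w_2 = 3.5355.
u_2 = w_2 − 3.5355·e_1 = (1.5000, 1.5000).
‖u_2‖ = 2.1213, so e_2 = (0.7071, 0.7071).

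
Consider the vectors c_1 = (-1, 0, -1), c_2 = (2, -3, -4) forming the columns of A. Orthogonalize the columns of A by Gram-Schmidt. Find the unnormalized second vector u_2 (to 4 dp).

u_2 = (3.0000, -3.0000, -3.0000)

c_1 = (-1, 0, -1); ‖c_1‖ = 1.4142, so q_1 = (-0.7071, 0.0000, -0.7071).
q_1·c_2 = (-0.7071)·2 + 0.0000·(-3) + (-0.7071)·(-4) = 1.4142.
u_2 = c_2 − 1.4142·q_1 = (3.0000, -3.0000, -3.0000).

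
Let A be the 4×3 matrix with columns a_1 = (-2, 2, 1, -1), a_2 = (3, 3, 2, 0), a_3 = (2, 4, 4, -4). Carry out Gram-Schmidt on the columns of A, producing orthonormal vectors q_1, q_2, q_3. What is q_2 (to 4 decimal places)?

q_2 = (0.7316, 0.5594, 0.3873, 0.0430)

a_1 = (-2, 2, 1, -1); ‖a_1‖ = 3.1623, so q_1 = (-0.6325, 0.6325, 0.3162, -0.3162).
q_1·a_2 = (-0.6325)·3 + 0.6325·3 + 0.3162·2 + (-0.3162)·0 = 0.6325.
u_2 = a_2 − 0.6325·q_1 = (3.4000, 2.6000, 1.8000, 0.2000).
‖u_2‖ = 4.6476, so q_2 = (0.7316, 0.5594, 0.3873, 0.0430).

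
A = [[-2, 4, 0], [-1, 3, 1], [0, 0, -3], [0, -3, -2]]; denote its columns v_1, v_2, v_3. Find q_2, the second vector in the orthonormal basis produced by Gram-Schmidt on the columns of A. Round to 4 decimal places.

q_2 = (-0.1278, 0.2556, 0.0000, -0.9583)

v_1 = (-2, -1, 0, 0); ‖v_1‖ = 2.2361, so q_1 = (-0.8944, -0.4472, 0.0000, 0.0000).
q_1·v_2 = (-0.8944)·4 + (-0.4472)·3 + 0.0000·0 + 0.0000·(-3) = -4.9193.
u_2 = v_2 + 4.9193·q_1 = (-0.4000, 0.8000, 0.0000, -3.0000).
‖u_2‖ = 3.1305, so q_2 = (-0.1278, 0.2556, 0.0000, -0.9583).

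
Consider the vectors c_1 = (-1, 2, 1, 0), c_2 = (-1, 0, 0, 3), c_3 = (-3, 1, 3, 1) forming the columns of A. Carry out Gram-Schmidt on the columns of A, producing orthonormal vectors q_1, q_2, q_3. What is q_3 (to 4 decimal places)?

q_3 = (-0.4764, -0.5654, 0.6543, -0.1588)

q_1 = c_1/‖c_1‖ = (-1, 2, 1, 0)/2.4495 = (-0.4082, 0.8165, 0.4082, 0.0000).
r_{12} = q_1·c_2 = 0.4082.
u_2 = c_2 − 0.4082·q_1 = (-0.8333, -0.3333, -0.1667, 3.0000).
‖u_2‖ = 3.1358, so q_2 = (-0.2657, -0.1063, -0.0531, 0.9567).
r_{13} = q_1·c_3 = 3.2660; r_{23} = q_2·c_3 = 1.4882.
u_3 = c_3 − 3.2660·q_1 − 1.4882·q_2 = (-1.2712, -1.5085, 1.7458, -0.4237).
‖u_3‖ = 2.6681, so q_3 = (-0.4764, -0.5654, 0.6543, -0.1588).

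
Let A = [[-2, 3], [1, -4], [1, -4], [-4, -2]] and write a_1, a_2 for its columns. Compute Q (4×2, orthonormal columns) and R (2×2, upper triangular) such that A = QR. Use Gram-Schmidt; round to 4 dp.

a_1 = (-2, 1, 1, -4); ‖a_1‖ = 4.6904, so q_1 = (-0.4264, 0.2132, 0.2132, -0.8528).
q_1·a_2 = (-0.4264)·3 + 0.2132·(-4) + 0.2132·(-4) + (-0.8528)·(-2) = -1.2792.
u_2 = a_2 + 1.2792·q_1 = (2.4545, -3.7273, -3.7273, -3.0909).
‖u_2‖ = 6.5851, so q_2 = (0.3727, -0.5660, -0.5660, -0.4694).

Q = [[-0.4264, 0.3727], [0.2132, -0.5660], [0.2132, -0.5660], [-0.8528, -0.4694]], R = [[4.6904, -1.2792], [0.0000, 6.5851]]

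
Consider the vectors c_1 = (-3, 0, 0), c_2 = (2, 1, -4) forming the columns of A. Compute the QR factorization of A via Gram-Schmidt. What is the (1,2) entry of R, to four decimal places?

r_{12} = -2.0000

e_1 = c_1/‖c_1‖ = (-3, 0, 0)/3.0000 = (-1.0000, 0.0000, 0.0000).
r_{12} = e_1·c_2 = -2.0000.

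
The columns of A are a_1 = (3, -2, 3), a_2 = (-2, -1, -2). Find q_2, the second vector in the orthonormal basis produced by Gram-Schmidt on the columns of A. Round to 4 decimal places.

q_2 = (-0.3015, -0.9045, -0.3015)

a_1 = (3, -2, 3); ‖a_1‖ = 4.6904, so q_1 = (0.6396, -0.4264, 0.6396).
q_1·a_2 = 0.6396·(-2) + (-0.4264)·(-1) + 0.6396·(-2) = -2.1320.
u_2 = a_2 + 2.1320·q_1 = (-0.6364, -1.9091, -0.6364).
‖u_2‖ = 2.1106, so q_2 = (-0.3015, -0.9045, -0.3015).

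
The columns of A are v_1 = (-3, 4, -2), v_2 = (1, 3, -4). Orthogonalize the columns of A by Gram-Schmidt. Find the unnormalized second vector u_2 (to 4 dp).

u_2 = (2.7586, 0.6552, -2.8276)

e_1 = v_1/‖v_1‖ = (-3, 4, -2)/5.3852 = (-0.5571, 0.7428, -0.3714).
r_{12} = e_1·v_2 = 3.1568.
u_2 = v_2 − 3.1568·e_1 = (2.7586, 0.6552, -2.8276).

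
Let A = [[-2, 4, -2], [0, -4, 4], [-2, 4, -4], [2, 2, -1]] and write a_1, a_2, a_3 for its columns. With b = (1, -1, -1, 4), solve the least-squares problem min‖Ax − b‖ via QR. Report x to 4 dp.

a_1 = (-2, 0, -2, 2); ‖a_1‖ = 3.4641, so q_1 = (-0.5774, 0.0000, -0.5774, 0.5774).
q_1·a_2 = (-0.5774)·4 + 0.0000·(-4) + (-0.5774)·4 + 0.5774·2 = -3.4641.
u_2 = a_2 + 3.4641·q_1 = (2.0000, -4.0000, 2.0000, 4.0000).
‖u_2‖ = 6.3246, so q_2 = (0.3162, -0.6325, 0.3162, 0.6325).
q_1·a_3 = (-0.5774)·(-2) + 0.0000·4 + (-0.5774)·(-4) + 0.5774·(-1) = 2.8868; q_2·a_3 = 0.3162·(-2) + (-0.6325)·4 + 0.3162·(-4) + 0.6325·(-1) = -5.0596.
u_3 = a_3 − 2.8868·q_1 + 5.0596·q_2 = (1.2667, 0.8000, -0.7333, 0.5333).
‖u_3‖ = 1.7512, so q_3 = (0.7233, 0.4568, -0.4188, 0.3046).
Qᵀb = (2.3094, 3.1623, 1.9035).
Back-substitute: x_3 = 1.9035/1.7512 = 1.0870.
x_2 = (3.1623 + 5.0596·1.0870)/6.3246 = 1.3696.
x_1 = (2.3094 + 3.4641·1.3696 − 2.8868·1.0870)/3.4641 = 1.1304.

x = (1.1304, 1.3696, 1.0870)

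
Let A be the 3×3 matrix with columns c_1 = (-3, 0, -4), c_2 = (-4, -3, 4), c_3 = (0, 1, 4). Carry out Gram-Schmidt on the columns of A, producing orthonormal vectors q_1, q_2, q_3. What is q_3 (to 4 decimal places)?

q_3 = (-0.3778, 0.8815, 0.2833)

c_1 = (-3, 0, -4); ‖c_1‖ = 5.0000, so q_1 = (-0.6000, 0.0000, -0.8000).
q_1·c_2 = (-0.6000)·(-4) + 0.0000·(-3) + (-0.8000)·4 = -0.8000.
u_2 = c_2 + 0.8000·q_1 = (-4.4800, -3.0000, 3.3600).
‖u_2‖ = 6.3530, so q_2 = (-0.7052, -0.4722, 0.5289).
q_1·c_3 = (-0.6000)·0 + 0.0000·1 + (-0.8000)·4 = -3.2000; q_2·c_3 = (-0.7052)·0 + (-0.4722)·1 + 0.5289·4 = 1.6433.
u_3 = c_3 + 3.2000·q_1 − 1.6433·q_2 = (-0.7611, 1.7760, 0.5709).
‖u_3‖ = 2.0148, so q_3 = (-0.3778, 0.8815, 0.2833).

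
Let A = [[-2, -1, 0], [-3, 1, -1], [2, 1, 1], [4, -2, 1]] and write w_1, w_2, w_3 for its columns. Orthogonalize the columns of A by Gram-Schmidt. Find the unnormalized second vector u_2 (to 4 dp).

u_2 = (-1.4242, 0.3636, 1.4242, -1.1515)

w_1 = (-2, -3, 2, 4); ‖w_1‖ = 5.7446, so q_1 = (-0.3482, -0.5222, 0.3482, 0.6963).
q_1·w_2 = (-0.3482)·(-1) + (-0.5222)·1 + 0.3482·1 + 0.6963·(-2) = -1.2185.
u_2 = w_2 + 1.2185·q_1 = (-1.4242, 0.3636, 1.4242, -1.1515).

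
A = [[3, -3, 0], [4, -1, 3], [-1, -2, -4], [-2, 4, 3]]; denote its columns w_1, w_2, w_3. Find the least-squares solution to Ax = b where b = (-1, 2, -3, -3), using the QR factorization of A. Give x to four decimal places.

w_1 = (3, 4, -1, -2); ‖w_1‖ = 5.4772, so q_1 = (0.5477, 0.7303, -0.1826, -0.3651).
q_1·w_2 = 0.5477·(-3) + 0.7303·(-1) + (-0.1826)·(-2) + (-0.3651)·4 = -3.4689.
u_2 = w_2 + 3.4689·q_1 = (-1.1000, 1.5333, -2.6333, 2.7333).
‖u_2‖ = 4.2387, so q_2 = (-0.2595, 0.3617, -0.6213, 0.6449).
q_1·w_3 = 0.5477·0 + 0.7303·3 + (-0.1826)·(-4) + (-0.3651)·3 = 1.8257; q_2·w_3 = (-0.2595)·0 + 0.3617·3 + (-0.6213)·(-4) + 0.6449·3 = 5.5048.
u_3 = w_3 − 1.8257·q_1 − 5.5048·q_2 = (0.4286, -0.3247, -0.2468, 0.1169).
‖u_3‖ = 0.6030, so q_3 = (0.7107, -0.5384, -0.4092, 0.1938).
Qᵀb = (2.5560, 0.9122, -1.1414).
Back-substitute: x_3 = -1.1414/0.6030 = -1.8929.
x_2 = (0.9122 − 5.5048·(-1.8929))/4.2387 = 2.6735.
x_1 = (2.5560 + 3.4689·2.6735 − 1.8257·(-1.8929))/5.4772 = 2.7908.

x = (2.7908, 2.6735, -1.8929)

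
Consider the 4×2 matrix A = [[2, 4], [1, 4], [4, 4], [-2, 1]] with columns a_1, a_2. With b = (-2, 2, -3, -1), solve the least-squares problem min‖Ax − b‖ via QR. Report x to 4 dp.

x = (-0.4554, -0.0237)

q_1 = a_1/‖a_1‖ = (2, 1, 4, -2)/5.0000 = (0.4000, 0.2000, 0.8000, -0.4000).
r_{12} = q_1·a_2 = 5.2000.
u_2 = a_2 − 5.2000·q_1 = (1.9200, 2.9600, -0.1600, 3.0800).
‖u_2‖ = 4.6861, so q_2 = (0.4097, 0.6316, -0.0341, 0.6573).
Qᵀb = (-2.4000, -0.1110).
Back-substitute: x_2 = -0.1110/4.6861 = -0.0237.
x_1 = (-2.4000 − 5.2000·(-0.0237))/5.0000 = -0.4554.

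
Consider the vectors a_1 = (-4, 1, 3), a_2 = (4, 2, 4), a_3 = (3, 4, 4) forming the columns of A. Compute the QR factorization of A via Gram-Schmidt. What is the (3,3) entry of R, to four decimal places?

r_{33} = 1.8999

a_1 = (-4, 1, 3); ‖a_1‖ = 5.0990, so q_1 = (-0.7845, 0.1961, 0.5883).
q_1·a_2 = (-0.7845)·4 + 0.1961·2 + 0.5883·4 = -0.3922.
u_2 = a_2 + 0.3922·q_1 = (3.6923, 2.0769, 4.2308).
‖u_2‖ = 5.9872, so q_2 = (0.6167, 0.3469, 0.7066).
q_1·a_3 = (-0.7845)·3 + 0.1961·4 + 0.5883·4 = 0.7845; q_2·a_3 = 0.6167·3 + 0.3469·4 + 0.7066·4 = 6.0643.
u_3 = a_3 − 0.7845·q_1 − 6.0643·q_2 = (-0.1245, 1.7425, -0.7468).
r_{33} = ‖u_3‖ = 1.8999.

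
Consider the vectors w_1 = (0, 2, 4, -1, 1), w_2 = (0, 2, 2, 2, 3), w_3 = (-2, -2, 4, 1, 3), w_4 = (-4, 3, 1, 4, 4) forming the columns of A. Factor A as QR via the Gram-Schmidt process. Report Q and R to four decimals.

w_1 = (0, 2, 4, -1, 1); ‖w_1‖ = 4.6904, so e_1 = (0.0000, 0.4264, 0.8528, -0.2132, 0.2132).
e_1·w_2 = 0.0000·0 + 0.4264·2 + 0.8528·2 + (-0.2132)·2 + 0.2132·3 = 2.7716.
u_2 = w_2 − 2.7716·e_1 = (0.0000, 0.8182, -0.3636, 2.5909, 2.4091).
‖u_2‖ = 3.6494, so e_2 = (0.0000, 0.2242, -0.0996, 0.7100, 0.6601).
e_1·w_3 = 0.0000·(-2) + 0.4264·(-2) + 0.8528·4 + (-0.2132)·1 + 0.2132·3 = 2.9848; e_2·w_3 = 0.0000·(-2) + 0.2242·(-2) + (-0.0996)·4 + 0.7100·1 + 0.6601·3 = 1.8434.
u_3 = w_3 − 2.9848·e_1 − 1.8434·e_2 = (-2.0000, -3.6860, 1.6382, 0.3276, 1.1468).
‖u_3‖ = 4.6576, so e_3 = (-0.4294, -0.7914, 0.3517, 0.0703, 0.2462).
e_1·w_4 = 0.0000·(-4) + 0.4264·3 + 0.8528·1 + (-0.2132)·4 + 0.2132·4 = 2.1320; e_2·w_4 = 0.0000·(-4) + 0.2242·3 + (-0.0996)·1 + 0.7100·4 + 0.6601·4 = 6.0533; e_3·w_4 = (-0.4294)·(-4) + (-0.7914)·3 + 0.3517·1 + 0.0703·4 + 0.2462·4 = 0.9614.
u_4 = w_4 − 2.1320·e_1 − 6.0533·e_2 − 0.9614·e_3 = (-3.5872, 1.4947, -0.5532, 0.0894, -0.6872).
‖u_4‖ = 3.9860, so e_4 = (-0.8999, 0.3750, -0.1388, 0.0224, -0.1724).

Q = [[0.0000, 0.0000, -0.4294, -0.8999], [0.4264, 0.2242, -0.7914, 0.3750], [0.8528, -0.0996, 0.3517, -0.1388], [-0.2132, 0.7100, 0.0703, 0.0224], [0.2132, 0.6601, 0.2462, -0.1724]], R = [[4.6904, 2.7716, 2.9848, 2.1320], [0.0000, 3.6494, 1.8434, 6.0533], [0.0000, 0.0000, 4.6576, 0.9614], [0.0000, 0.0000, 0.0000, 3.9860]]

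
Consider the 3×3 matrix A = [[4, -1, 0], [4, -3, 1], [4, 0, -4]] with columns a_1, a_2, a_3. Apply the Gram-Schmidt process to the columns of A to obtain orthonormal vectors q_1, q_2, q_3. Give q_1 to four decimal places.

a_1 = (4, 4, 4); ‖a_1‖ = 6.9282, so q_1 = (0.5774, 0.5774, 0.5774).

q_1 = (0.5774, 0.5774, 0.5774)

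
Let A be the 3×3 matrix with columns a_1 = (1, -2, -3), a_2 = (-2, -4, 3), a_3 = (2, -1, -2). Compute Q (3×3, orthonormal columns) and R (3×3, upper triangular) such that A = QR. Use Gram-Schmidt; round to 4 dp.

q_1 = a_1/‖a_1‖ = (1, -2, -3)/3.7417 = (0.2673, -0.5345, -0.8018).
r_{12} = q_1·a_2 = -0.8018.
u_2 = a_2 + 0.8018·q_1 = (-1.7857, -4.4286, 2.3571).
‖u_2‖ = 5.3251, so q_2 = (-0.3353, -0.8316, 0.4426).
r_{13} = q_1·a_3 = 2.6726; r_{23} = q_2·a_3 = -0.7243.
u_3 = a_3 − 2.6726·q_1 + 0.7243·q_2 = (1.0428, -0.1738, 0.4635).
‖u_3‖ = 1.1543, so q_3 = (0.9034, -0.1506, 0.4015).

Q = [[0.2673, -0.3353, 0.9034], [-0.5345, -0.8316, -0.1506], [-0.8018, 0.4426, 0.4015]], R = [[3.7417, -0.8018, 2.6726], [0.0000, 5.3251, -0.7243], [0.0000, 0.0000, 1.1543]]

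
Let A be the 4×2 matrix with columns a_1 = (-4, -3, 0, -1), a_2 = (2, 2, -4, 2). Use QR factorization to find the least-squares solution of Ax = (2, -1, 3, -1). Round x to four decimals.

a_1 = (-4, -3, 0, -1); ‖a_1‖ = 5.0990, so e_1 = (-0.7845, -0.5883, 0.0000, -0.1961).
e_1·a_2 = (-0.7845)·2 + (-0.5883)·2 + 0.0000·(-4) + (-0.1961)·2 = -3.1379.
u_2 = a_2 + 3.1379·e_1 = (-0.4615, 0.1538, -4.0000, 1.3846).
‖u_2‖ = 4.2607, so e_2 = (-0.1083, 0.0361, -0.9388, 0.3250).
Qᵀb = (-0.7845, -3.3941).
Back-substitute: x_2 = -3.3941/4.2607 = -0.7966.
x_1 = (-0.7845 + 3.1379·(-0.7966))/5.0990 = -0.6441.

x = (-0.6441, -0.7966)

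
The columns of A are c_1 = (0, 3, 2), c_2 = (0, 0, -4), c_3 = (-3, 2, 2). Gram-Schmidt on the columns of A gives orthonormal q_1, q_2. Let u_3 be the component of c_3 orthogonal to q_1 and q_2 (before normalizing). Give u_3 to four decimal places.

c_1 = (0, 3, 2); ‖c_1‖ = 3.6056, so q_1 = (0.0000, 0.8321, 0.5547).
q_1·c_2 = 0.0000·0 + 0.8321·0 + 0.5547·(-4) = -2.2188.
u_2 = c_2 + 2.2188·q_1 = (0.0000, 1.8462, -2.7692).
‖u_2‖ = 3.3282, so q_2 = (0.0000, 0.5547, -0.8321).
q_1·c_3 = 0.0000·(-3) + 0.8321·2 + 0.5547·2 = 2.7735; q_2·c_3 = 0.0000·(-3) + 0.5547·2 + (-0.8321)·2 = -0.5547.
u_3 = c_3 − 2.7735·q_1 + 0.5547·q_2 = (-3.0000, 0.0000, 0.0000).

u_3 = (-3.0000, 0.0000, 0.0000)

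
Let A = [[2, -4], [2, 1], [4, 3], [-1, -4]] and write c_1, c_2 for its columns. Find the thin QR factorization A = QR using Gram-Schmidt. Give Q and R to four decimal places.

Q = [[0.4000, -0.7787], [0.4000, 0.0324], [0.8000, 0.2271], [-0.2000, -0.5840]], R = [[5.0000, 2.0000], [0.0000, 6.1644]]

e_1 = c_1/‖c_1‖ = (2, 2, 4, -1)/5.0000 = (0.4000, 0.4000, 0.8000, -0.2000).
r_{12} = e_1·c_2 = 2.0000.
u_2 = c_2 − 2.0000·e_1 = (-4.8000, 0.2000, 1.4000, -3.6000).
‖u_2‖ = 6.1644, so e_2 = (-0.7787, 0.0324, 0.2271, -0.5840).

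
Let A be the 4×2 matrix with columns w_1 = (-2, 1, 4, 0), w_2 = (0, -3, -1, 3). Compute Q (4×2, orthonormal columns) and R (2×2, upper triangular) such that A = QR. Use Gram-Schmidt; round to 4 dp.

w_1 = (-2, 1, 4, 0); ‖w_1‖ = 4.5826, so e_1 = (-0.4364, 0.2182, 0.8729, 0.0000).
e_1·w_2 = (-0.4364)·0 + 0.2182·(-3) + 0.8729·(-1) + 0.0000·3 = -1.5275.
u_2 = w_2 + 1.5275·e_1 = (-0.6667, -2.6667, 0.3333, 3.0000).
‖u_2‖ = 4.0825, so e_2 = (-0.1633, -0.6532, 0.0816, 0.7348).

Q = [[-0.4364, -0.1633], [0.2182, -0.6532], [0.8729, 0.0816], [0.0000, 0.7348]], R = [[4.5826, -1.5275], [0.0000, 4.0825]]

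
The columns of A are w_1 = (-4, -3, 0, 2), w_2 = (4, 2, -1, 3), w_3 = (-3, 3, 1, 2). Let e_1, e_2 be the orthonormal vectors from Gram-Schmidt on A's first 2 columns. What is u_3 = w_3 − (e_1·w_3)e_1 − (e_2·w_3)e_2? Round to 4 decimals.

u_3 = (-2.2769, 3.6775, 1.1352, 0.9625)

e_1 = w_1/‖w_1‖ = (-4, -3, 0, 2)/5.3852 = (-0.7428, -0.5571, 0.0000, 0.3714).
r_{12} = e_1·w_2 = -2.9711.
u_2 = w_2 + 2.9711·e_1 = (1.7931, 0.3448, -1.0000, 4.1034).
‖u_2‖ = 4.6013, so e_2 = (0.3897, 0.0749, -0.2173, 0.8918).
r_{13} = e_1·w_3 = 1.2999; r_{23} = e_2·w_3 = 0.6220.
u_3 = w_3 − 1.2999·e_1 − 0.6220·e_2 = (-2.2769, 3.6775, 1.1352, 0.9625).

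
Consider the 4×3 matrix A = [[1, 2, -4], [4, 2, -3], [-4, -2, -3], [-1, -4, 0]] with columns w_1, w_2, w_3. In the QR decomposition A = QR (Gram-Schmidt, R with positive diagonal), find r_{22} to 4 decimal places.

r_{22} = 3.7101

w_1 = (1, 4, -4, -1); ‖w_1‖ = 5.8310, so e_1 = (0.1715, 0.6860, -0.6860, -0.1715).
e_1·w_2 = 0.1715·2 + 0.6860·2 + (-0.6860)·(-2) + (-0.1715)·(-4) = 3.7730.
u_2 = w_2 − 3.7730·e_1 = (1.3529, -0.5882, 0.5882, -3.3529).
r_{22} = ‖u_2‖ = 3.7101.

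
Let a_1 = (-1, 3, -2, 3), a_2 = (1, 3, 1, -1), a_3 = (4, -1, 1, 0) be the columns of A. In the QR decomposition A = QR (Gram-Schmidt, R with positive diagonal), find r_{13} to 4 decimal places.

q_1 = a_1/‖a_1‖ = (-1, 3, -2, 3)/4.7958 = (-0.2085, 0.6255, -0.4170, 0.6255).
r_{13} = q_1·a_3 = -1.8766.

r_{13} = -1.8766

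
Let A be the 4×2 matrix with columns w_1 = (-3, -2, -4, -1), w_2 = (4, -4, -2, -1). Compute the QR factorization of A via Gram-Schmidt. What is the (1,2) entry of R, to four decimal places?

w_1 = (-3, -2, -4, -1); ‖w_1‖ = 5.4772, so q_1 = (-0.5477, -0.3651, -0.7303, -0.1826).
r_{12} = q_1·w_2 = 0.9129.

r_{12} = 0.9129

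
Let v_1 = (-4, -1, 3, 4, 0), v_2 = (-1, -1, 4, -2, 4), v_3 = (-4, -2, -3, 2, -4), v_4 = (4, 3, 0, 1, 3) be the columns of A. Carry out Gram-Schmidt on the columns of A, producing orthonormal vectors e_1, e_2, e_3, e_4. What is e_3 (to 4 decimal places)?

v_1 = (-4, -1, 3, 4, 0); ‖v_1‖ = 6.4807, so e_1 = (-0.6172, -0.1543, 0.4629, 0.6172, 0.0000).
e_1·v_2 = (-0.6172)·(-1) + (-0.1543)·(-1) + 0.4629·4 + 0.6172·(-2) + 0.0000·4 = 1.3887.
u_2 = v_2 − 1.3887·e_1 = (-0.1429, -0.7857, 3.3571, -2.8571, 4.0000).
‖u_2‖ = 6.0059, so e_2 = (-0.0238, -0.1308, 0.5590, -0.4757, 0.6660).
e_1·v_3 = (-0.6172)·(-4) + (-0.1543)·(-2) + 0.4629·(-3) + 0.6172·2 + 0.0000·(-4) = 2.6232; e_2·v_3 = (-0.0238)·(-4) + (-0.1308)·(-2) + 0.5590·(-3) + (-0.4757)·2 + 0.6660·(-4) = -4.9356.
u_3 = v_3 − 2.6232·e_1 + 4.9356·e_2 = (-2.4983, -2.2409, -1.4554, -1.9670, -0.7129).
‖u_3‖ = 4.2142, so e_3 = (-0.5928, -0.5318, -0.3454, -0.4668, -0.1692).

e_3 = (-0.5928, -0.5318, -0.3454, -0.4668, -0.1692)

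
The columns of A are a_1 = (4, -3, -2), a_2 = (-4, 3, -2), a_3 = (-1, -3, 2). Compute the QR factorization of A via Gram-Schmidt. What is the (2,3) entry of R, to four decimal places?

r_{23} = -2.2283

a_1 = (4, -3, -2); ‖a_1‖ = 5.3852, so e_1 = (0.7428, -0.5571, -0.3714).
e_1·a_2 = 0.7428·(-4) + (-0.5571)·3 + (-0.3714)·(-2) = -3.8996.
u_2 = a_2 + 3.8996·e_1 = (-1.1034, 0.8276, -3.4483).
‖u_2‖ = 3.7139, so e_2 = (-0.2971, 0.2228, -0.9285).
r_{23} = e_2·a_3 = -2.2283.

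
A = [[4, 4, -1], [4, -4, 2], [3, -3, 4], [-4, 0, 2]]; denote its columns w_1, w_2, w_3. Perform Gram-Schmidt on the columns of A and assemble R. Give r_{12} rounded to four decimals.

r_{12} = -1.1921

q_1 = w_1/‖w_1‖ = (4, 4, 3, -4)/7.5498 = (0.5298, 0.5298, 0.3974, -0.5298).
r_{12} = q_1·w_2 = -1.1921.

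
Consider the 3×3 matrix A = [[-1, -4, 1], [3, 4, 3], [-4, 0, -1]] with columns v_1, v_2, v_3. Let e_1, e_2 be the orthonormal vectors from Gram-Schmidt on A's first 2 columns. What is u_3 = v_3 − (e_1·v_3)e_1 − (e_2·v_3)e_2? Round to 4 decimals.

u_3 = (1.5556, 1.5556, 0.7778)

v_1 = (-1, 3, -4); ‖v_1‖ = 5.0990, so e_1 = (-0.1961, 0.5883, -0.7845).
e_1·v_2 = (-0.1961)·(-4) + 0.5883·4 + (-0.7845)·0 = 3.1379.
u_2 = v_2 − 3.1379·e_1 = (-3.3846, 2.1538, 2.4615).
‖u_2‖ = 4.7068, so e_2 = (-0.7191, 0.4576, 0.5230).
e_1·v_3 = (-0.1961)·1 + 0.5883·3 + (-0.7845)·(-1) = 2.3534; e_2·v_3 = (-0.7191)·1 + 0.4576·3 + 0.5230·(-1) = 0.1307.
u_3 = v_3 − 2.3534·e_1 − 0.1307·e_2 = (1.5556, 1.5556, 0.7778).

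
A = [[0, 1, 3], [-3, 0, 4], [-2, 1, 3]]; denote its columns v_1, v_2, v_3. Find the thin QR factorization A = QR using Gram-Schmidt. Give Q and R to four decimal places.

v_1 = (0, -3, -2); ‖v_1‖ = 3.6056, so e_1 = (0.0000, -0.8321, -0.5547).
e_1·v_2 = 0.0000·1 + (-0.8321)·0 + (-0.5547)·1 = -0.5547.
u_2 = v_2 + 0.5547·e_1 = (1.0000, -0.4615, 0.6923).
‖u_2‖ = 1.3009, so e_2 = (0.7687, -0.3548, 0.5322).
e_1·v_3 = 0.0000·3 + (-0.8321)·4 + (-0.5547)·3 = -4.9923; e_2·v_3 = 0.7687·3 + (-0.3548)·4 + 0.5322·3 = 2.4835.
u_3 = v_3 + 4.9923·e_1 − 2.4835·e_2 = (1.0909, 0.7273, -1.0909).
‖u_3‖ = 1.7056, so e_3 = (0.6396, 0.4264, -0.6396).

Q = [[0.0000, 0.7687, 0.6396], [-0.8321, -0.3548, 0.4264], [-0.5547, 0.5322, -0.6396]], R = [[3.6056, -0.5547, -4.9923], [0.0000, 1.3009, 2.4835], [0.0000, 0.0000, 1.7056]]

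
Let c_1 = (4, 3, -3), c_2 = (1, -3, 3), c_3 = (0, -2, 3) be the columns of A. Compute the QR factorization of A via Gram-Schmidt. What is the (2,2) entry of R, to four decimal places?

r_{22} = 3.6380

c_1 = (4, 3, -3); ‖c_1‖ = 5.8310, so q_1 = (0.6860, 0.5145, -0.5145).
q_1·c_2 = 0.6860·1 + 0.5145·(-3) + (-0.5145)·3 = -2.4010.
u_2 = c_2 + 2.4010·q_1 = (2.6471, -1.7647, 1.7647).
r_{22} = ‖u_2‖ = 3.6380.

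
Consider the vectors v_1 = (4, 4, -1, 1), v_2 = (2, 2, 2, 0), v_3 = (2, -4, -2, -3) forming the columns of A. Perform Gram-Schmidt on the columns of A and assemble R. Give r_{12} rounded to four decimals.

v_1 = (4, 4, -1, 1); ‖v_1‖ = 5.8310, so q_1 = (0.6860, 0.6860, -0.1715, 0.1715).
r_{12} = q_1·v_2 = 2.4010.

r_{12} = 2.4010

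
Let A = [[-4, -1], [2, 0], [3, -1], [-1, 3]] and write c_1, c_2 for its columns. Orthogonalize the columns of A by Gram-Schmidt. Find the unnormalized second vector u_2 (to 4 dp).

u_2 = (-1.2667, 0.1333, -0.8000, 2.9333)

q_1 = c_1/‖c_1‖ = (-4, 2, 3, -1)/5.4772 = (-0.7303, 0.3651, 0.5477, -0.1826).
r_{12} = q_1·c_2 = -0.3651.
u_2 = c_2 + 0.3651·q_1 = (-1.2667, 0.1333, -0.8000, 2.9333).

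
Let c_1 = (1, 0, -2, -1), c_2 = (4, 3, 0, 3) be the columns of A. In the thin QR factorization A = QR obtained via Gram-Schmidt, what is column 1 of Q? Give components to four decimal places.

e_1 = (0.4082, 0.0000, -0.8165, -0.4082)

e_1 = c_1/‖c_1‖ = (1, 0, -2, -1)/2.4495 = (0.4082, 0.0000, -0.8165, -0.4082).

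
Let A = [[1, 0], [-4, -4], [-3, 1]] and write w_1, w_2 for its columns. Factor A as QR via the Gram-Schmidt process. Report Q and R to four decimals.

w_1 = (1, -4, -3); ‖w_1‖ = 5.0990, so e_1 = (0.1961, -0.7845, -0.5883).
e_1·w_2 = 0.1961·0 + (-0.7845)·(-4) + (-0.5883)·1 = 2.5495.
u_2 = w_2 − 2.5495·e_1 = (-0.5000, -2.0000, 2.5000).
‖u_2‖ = 3.2404, so e_2 = (-0.1543, -0.6172, 0.7715).

Q = [[0.1961, -0.1543], [-0.7845, -0.6172], [-0.5883, 0.7715]], R = [[5.0990, 2.5495], [0.0000, 3.2404]]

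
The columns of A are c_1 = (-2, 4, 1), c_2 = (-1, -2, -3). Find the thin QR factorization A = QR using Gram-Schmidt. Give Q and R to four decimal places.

e_1 = c_1/‖c_1‖ = (-2, 4, 1)/4.5826 = (-0.4364, 0.8729, 0.2182).
r_{12} = e_1·c_2 = -1.9640.
u_2 = c_2 + 1.9640·e_1 = (-1.8571, -0.2857, -2.5714).
‖u_2‖ = 3.1848, so e_2 = (-0.5831, -0.0897, -0.8074).

Q = [[-0.4364, -0.5831], [0.8729, -0.0897], [0.2182, -0.8074]], R = [[4.5826, -1.9640], [0.0000, 3.1848]]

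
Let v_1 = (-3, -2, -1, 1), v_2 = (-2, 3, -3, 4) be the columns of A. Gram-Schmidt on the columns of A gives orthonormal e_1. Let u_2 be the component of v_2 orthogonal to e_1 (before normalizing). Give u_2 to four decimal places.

e_1 = v_1/‖v_1‖ = (-3, -2, -1, 1)/3.8730 = (-0.7746, -0.5164, -0.2582, 0.2582).
r_{12} = e_1·v_2 = 1.8074.
u_2 = v_2 − 1.8074·e_1 = (-0.6000, 3.9333, -2.5333, 3.5333).

u_2 = (-0.6000, 3.9333, -2.5333, 3.5333)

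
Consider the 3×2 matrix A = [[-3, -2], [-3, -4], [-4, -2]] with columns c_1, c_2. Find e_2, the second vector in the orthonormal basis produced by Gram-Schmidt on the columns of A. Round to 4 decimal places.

e_2 = (0.1449, -0.8407, 0.5218)

c_1 = (-3, -3, -4); ‖c_1‖ = 5.8310, so e_1 = (-0.5145, -0.5145, -0.6860).
e_1·c_2 = (-0.5145)·(-2) + (-0.5145)·(-4) + (-0.6860)·(-2) = 4.4590.
u_2 = c_2 − 4.4590·e_1 = (0.2941, -1.7059, 1.0588).
‖u_2‖ = 2.0292, so e_2 = (0.1449, -0.8407, 0.5218).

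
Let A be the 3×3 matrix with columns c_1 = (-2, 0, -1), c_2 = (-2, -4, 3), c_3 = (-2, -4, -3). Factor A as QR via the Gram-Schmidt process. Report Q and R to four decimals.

e_1 = c_1/‖c_1‖ = (-2, 0, -1)/2.2361 = (-0.8944, 0.0000, -0.4472).
r_{12} = e_1·c_2 = 0.4472.
u_2 = c_2 − 0.4472·e_1 = (-1.6000, -4.0000, 3.2000).
‖u_2‖ = 5.3666, so e_2 = (-0.2981, -0.7454, 0.5963).
r_{13} = e_1·c_3 = 3.1305; r_{23} = e_2·c_3 = 1.7889.
u_3 = c_3 − 3.1305·e_1 − 1.7889·e_2 = (1.3333, -2.6667, -2.6667).
‖u_3‖ = 4.0000, so e_3 = (0.3333, -0.6667, -0.6667).

Q = [[-0.8944, -0.2981, 0.3333], [0.0000, -0.7454, -0.6667], [-0.4472, 0.5963, -0.6667]], R = [[2.2361, 0.4472, 3.1305], [0.0000, 5.3666, 1.7889], [0.0000, 0.0000, 4.0000]]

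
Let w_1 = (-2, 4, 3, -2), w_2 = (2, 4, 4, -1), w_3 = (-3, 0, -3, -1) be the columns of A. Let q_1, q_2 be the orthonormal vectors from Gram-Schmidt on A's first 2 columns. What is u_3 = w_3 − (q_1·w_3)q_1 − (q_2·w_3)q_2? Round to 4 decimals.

q_1 = w_1/‖w_1‖ = (-2, 4, 3, -2)/5.7446 = (-0.3482, 0.6963, 0.5222, -0.3482).
r_{12} = q_1·w_2 = 4.5260.
u_2 = w_2 − 4.5260·q_1 = (3.5758, 0.8485, 1.6364, 0.5758).
‖u_2‖ = 4.0639, so q_2 = (0.8799, 0.2088, 0.4027, 0.1417).
r_{13} = q_1·w_3 = -0.1741; r_{23} = q_2·w_3 = -3.9893.
u_3 = w_3 + 0.1741·q_1 + 3.9893·q_2 = (0.4495, 0.9541, -1.3028, -0.4954).

u_3 = (0.4495, 0.9541, -1.3028, -0.4954)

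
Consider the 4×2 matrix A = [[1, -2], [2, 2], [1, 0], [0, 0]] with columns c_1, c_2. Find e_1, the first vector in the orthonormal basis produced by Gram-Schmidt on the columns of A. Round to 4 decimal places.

e_1 = (0.4082, 0.8165, 0.4082, 0.0000)

c_1 = (1, 2, 1, 0); ‖c_1‖ = 2.4495, so e_1 = (0.4082, 0.8165, 0.4082, 0.0000).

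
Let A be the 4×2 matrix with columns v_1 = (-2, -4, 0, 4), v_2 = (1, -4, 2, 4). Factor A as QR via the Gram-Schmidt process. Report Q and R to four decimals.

Q = [[-0.3333, 0.7698], [-0.6667, -0.1925], [0.0000, 0.5774], [0.6667, 0.1925]], R = [[6.0000, 5.0000], [0.0000, 3.4641]]

q_1 = v_1/‖v_1‖ = (-2, -4, 0, 4)/6.0000 = (-0.3333, -0.6667, 0.0000, 0.6667).
r_{12} = q_1·v_2 = 5.0000.
u_2 = v_2 − 5.0000·q_1 = (2.6667, -0.6667, 2.0000, 0.6667).
‖u_2‖ = 3.4641, so q_2 = (0.7698, -0.1925, 0.5774, 0.1925).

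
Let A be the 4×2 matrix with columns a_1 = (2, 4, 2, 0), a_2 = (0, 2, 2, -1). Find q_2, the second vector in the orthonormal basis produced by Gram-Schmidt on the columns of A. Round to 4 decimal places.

a_1 = (2, 4, 2, 0); ‖a_1‖ = 4.8990, so q_1 = (0.4082, 0.8165, 0.4082, 0.0000).
q_1·a_2 = 0.4082·0 + 0.8165·2 + 0.4082·2 + 0.0000·(-1) = 2.4495.
u_2 = a_2 − 2.4495·q_1 = (-1.0000, 0.0000, 1.0000, -1.0000).
‖u_2‖ = 1.7321, so q_2 = (-0.5774, 0.0000, 0.5774, -0.5774).

q_2 = (-0.5774, 0.0000, 0.5774, -0.5774)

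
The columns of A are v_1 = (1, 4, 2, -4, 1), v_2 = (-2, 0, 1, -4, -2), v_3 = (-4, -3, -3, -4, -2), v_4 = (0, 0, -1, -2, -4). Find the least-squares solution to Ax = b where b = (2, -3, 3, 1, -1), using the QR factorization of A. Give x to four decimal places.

v_1 = (1, 4, 2, -4, 1); ‖v_1‖ = 6.1644, so q_1 = (0.1622, 0.6489, 0.3244, -0.6489, 0.1622).
q_1·v_2 = 0.1622·(-2) + 0.6489·0 + 0.3244·1 + (-0.6489)·(-4) + 0.1622·(-2) = 2.2711.
u_2 = v_2 − 2.2711·q_1 = (-2.3684, -1.4737, 0.2632, -2.5263, -2.3684).
‖u_2‖ = 4.4544, so q_2 = (-0.5317, -0.3308, 0.0591, -0.5671, -0.5317).
q_1·v_3 = 0.1622·(-4) + 0.6489·(-3) + 0.3244·(-3) + (-0.6489)·(-4) + 0.1622·(-2) = -1.2978; q_2·v_3 = (-0.5317)·(-4) + (-0.3308)·(-3) + 0.0591·(-3) + (-0.5671)·(-4) + (-0.5317)·(-2) = 6.2740.
u_3 = v_3 + 1.2978·q_1 − 6.2740·q_2 = (-0.4536, -0.0822, -2.9496, -1.2838, 1.5464).
‖u_3‖ = 3.5989, so q_3 = (-0.1260, -0.0228, -0.8196, -0.3567, 0.4297).
q_1·v_4 = 0.1622·0 + 0.6489·0 + 0.3244·(-1) + (-0.6489)·(-2) + 0.1622·(-4) = 0.3244; q_2·v_4 = (-0.5317)·0 + (-0.3308)·0 + 0.0591·(-1) + (-0.5671)·(-2) + (-0.5317)·(-4) = 3.2020; q_3·v_4 = (-0.1260)·0 + (-0.0228)·0 + (-0.8196)·(-1) + (-0.3567)·(-2) + 0.4297·(-4) = -0.1857.
u_4 = v_4 − 0.3244·q_1 − 3.2020·q_2 + 0.1857·q_3 = (1.6265, 0.8446, -1.4467, -0.0397, -2.2703).
‖u_4‖ = 3.2569, so q_4 = (0.4994, 0.2593, -0.4442, -0.0122, -0.6971).
Qᵀb = (-1.4600, 0.0709, -3.4287, -0.4268).
Back-substitute: x_4 = -0.4268/3.2569 = -0.1311.
x_3 = (-3.4287 + 0.1857·(-0.1311))/3.5989 = -0.9595.
x_2 = (0.0709 − 6.2740·(-0.9595) − 3.2020·(-0.1311))/4.4544 = 1.4615.
x_1 = (-1.4600 − 2.2711·1.4615 + 1.2978·(-0.9595) − 0.3244·(-0.1311))/6.1644 = -0.9704.

x = (-0.9704, 1.4615, -0.9595, -0.1311)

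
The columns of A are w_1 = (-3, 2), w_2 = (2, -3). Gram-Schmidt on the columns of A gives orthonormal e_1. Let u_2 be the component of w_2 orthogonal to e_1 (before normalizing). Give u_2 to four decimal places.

w_1 = (-3, 2); ‖w_1‖ = 3.6056, so e_1 = (-0.8321, 0.5547).
e_1·w_2 = (-0.8321)·2 + 0.5547·(-3) = -3.3282.
u_2 = w_2 + 3.3282·e_1 = (-0.7692, -1.1538).

u_2 = (-0.7692, -1.1538)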